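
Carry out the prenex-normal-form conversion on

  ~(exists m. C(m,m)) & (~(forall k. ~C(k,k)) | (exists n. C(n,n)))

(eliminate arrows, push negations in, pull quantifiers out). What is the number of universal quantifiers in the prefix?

Drive negations inward (¬∀x A ≡ ∃x ¬A, ¬∃x A ≡ ∀x ¬A, De Morgan for ∧/∨):
  (forall m. ~C(m,m)) & ((exists k. C(k,k)) | (exists n. C(n,n)))
Pull the quantifiers to the front (each side's bound variable is not free in the other side):
  forall m. exists k. exists n. (~C(m,m) & (C(k,k) | C(n,n)))
The prefix is forall m exists k exists n: 1 universal, 2 existential.

1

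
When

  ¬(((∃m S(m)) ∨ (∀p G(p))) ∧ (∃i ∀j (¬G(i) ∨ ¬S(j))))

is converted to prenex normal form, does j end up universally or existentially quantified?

existential

Push ¬ through the quantifiers and connectives to reach negation normal form:
  (∀m ¬S(m)) ∧ (∃p ¬G(p)) ∨ (∀i ∃j (G(i) ∧ S(j)))
All bound variables are already distinct, so no renaming is needed.
Pull the quantifiers to the front (each side's bound variable is not free in the other side):
  ∀m ∃p ∀i ∃j (¬S(m) ∧ ¬G(p) ∨ G(i) ∧ S(j))
The quantifier ∀j sits under an odd number of negations, so it flips to ∃j.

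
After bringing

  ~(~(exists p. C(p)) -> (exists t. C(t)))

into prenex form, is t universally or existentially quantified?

universal

Eliminate → and ↔ using ¬ and ∨.
  ~(~~(exists p. C(p)) | (exists t. C(t)))
Push ¬ through the quantifiers and connectives to reach negation normal form:
  (forall p. ~C(p)) & (forall t. ~C(t))
All bound variables are already distinct, so no renaming is needed.
Finally move all quantifiers to the prefix:
  forall p. forall t. (~C(p) & ~C(t))
The quantifier exists t sits under an odd number of negations (counting the antecedent side of each →), so it flips to forall t.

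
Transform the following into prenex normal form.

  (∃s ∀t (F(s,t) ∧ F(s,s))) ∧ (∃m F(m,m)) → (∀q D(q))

∀s ∃t ∀m ∀q (¬F(s,t) ∨ ¬F(s,s) ∨ ¬F(m,m) ∨ D(q))

Eliminate → and ↔ using ¬ and ∨.
  ¬((∃s ∀t (F(s,t) ∧ F(s,s))) ∧ (∃m F(m,m))) ∨ (∀q D(q))
Drive negations inward (¬∀x A ≡ ∃x ¬A, ¬∃x A ≡ ∀x ¬A, De Morgan for ∧/∨):
  (∀s ∃t (¬F(s,t) ∨ ¬F(s,s))) ∨ (∀m ¬F(m,m)) ∨ (∀q D(q))
Extract every quantifier outward, since the variables are now distinct and don't occur free across branches:
  ∀s ∃t ∀m ∀q (¬F(s,t) ∨ ¬F(s,s) ∨ ¬F(m,m) ∨ D(q))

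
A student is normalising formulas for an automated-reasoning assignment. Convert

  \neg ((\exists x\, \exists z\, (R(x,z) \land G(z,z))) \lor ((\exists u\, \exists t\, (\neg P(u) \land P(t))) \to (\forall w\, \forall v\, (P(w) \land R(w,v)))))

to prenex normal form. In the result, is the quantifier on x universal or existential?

Eliminate → and ↔ using ¬ and ∨.
  \neg ((\exists x\, \exists z\, (R(x,z) \land G(z,z))) \lor \neg (\exists u\, \exists t\, (\neg P(u) \land P(t))) \lor (\forall w\, \forall v\, (P(w) \land R(w,v))))
Drive negations inward (¬∀x A ≡ ∃x ¬A, ¬∃x A ≡ ∀x ¬A, De Morgan for ∧/∨):
  (\forall x\, \forall z\, (\neg R(x,z) \lor \neg G(z,z))) \land (\exists u\, \exists t\, (\neg P(u) \land P(t))) \land (\exists w\, \exists v\, (\neg P(w) \lor \neg R(w,v)))
All bound variables are already distinct, so no renaming is needed.
Pull the quantifiers to the front (each side's bound variable is not free in the other side):
  \forall x\, \forall z\, \exists u\, \exists t\, \exists w\, \exists v\, ((\neg R(x,z) \lor \neg G(z,z)) \land \neg P(u) \land P(t) \land (\neg P(w) \lor \neg R(w,v)))
The quantifier \exists x sits under an odd number of negations (counting the antecedent side of each →), so it flips to \forall x.

universal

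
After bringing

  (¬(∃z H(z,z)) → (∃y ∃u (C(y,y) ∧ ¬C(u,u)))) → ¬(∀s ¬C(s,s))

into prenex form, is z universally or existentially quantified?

First replace A → B with ¬A ∨ B.
  ¬(¬¬(∃z H(z,z)) ∨ (∃y ∃u (C(y,y) ∧ ¬C(u,u)))) ∨ ¬(∀s ¬C(s,s))
Drive negations inward (¬∀x A ≡ ∃x ¬A, ¬∃x A ≡ ∀x ¬A, De Morgan for ∧/∨):
  (∀z ¬H(z,z)) ∧ (∀y ∀u (¬C(y,y) ∨ C(u,u))) ∨ (∃s C(s,s))
All bound variables are already distinct, so no renaming is needed.
Finally move all quantifiers to the prefix:
  ∀z ∀y ∀u ∃s (¬H(z,z) ∧ (¬C(y,y) ∨ C(u,u)) ∨ C(s,s))
The quantifier ∃z sits under an odd number of negations (counting the antecedent side of each →), so it flips to ∀z.

universal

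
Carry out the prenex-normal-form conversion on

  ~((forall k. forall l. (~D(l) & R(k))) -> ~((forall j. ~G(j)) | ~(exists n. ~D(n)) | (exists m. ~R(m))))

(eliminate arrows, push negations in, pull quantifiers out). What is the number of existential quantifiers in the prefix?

First replace A → B with ¬A ∨ B.
  ~(~(forall k. forall l. (~D(l) & R(k))) | ~((forall j. ~G(j)) | ~(exists n. ~D(n)) | (exists m. ~R(m))))
Move each ¬ inward, flipping quantifiers it crosses:
  (forall k. forall l. (~D(l) & R(k))) & ((forall j. ~G(j)) | (forall n. D(n)) | (exists m. ~R(m)))
Pull the quantifiers to the front (each side's bound variable is not free in the other side):
  forall k. forall l. forall j. forall n. exists m. (~D(l) & R(k) & (~G(j) | D(n) | ~R(m)))
The prefix is forall k forall l forall j forall n exists m: 4 universal, 1 existential.

1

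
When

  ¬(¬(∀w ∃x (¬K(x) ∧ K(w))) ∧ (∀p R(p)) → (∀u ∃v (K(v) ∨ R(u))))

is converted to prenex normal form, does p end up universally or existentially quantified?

Rewrite implications/biconditionals: A → B as ¬A ∨ B.
  ¬(¬(¬(∀w ∃x (¬K(x) ∧ K(w))) ∧ (∀p R(p))) ∨ (∀u ∃v (K(v) ∨ R(u))))
Move each ¬ inward, flipping quantifiers it crosses:
  (∃w ∀x (K(x) ∨ ¬K(w))) ∧ (∀p R(p)) ∧ (∃u ∀v (¬K(v) ∧ ¬R(u)))
All bound variables are already distinct, so no renaming is needed.
Finally move all quantifiers to the prefix:
  ∃w ∀x ∀p ∃u ∀v ((K(x) ∨ ¬K(w)) ∧ R(p) ∧ ¬K(v) ∧ ¬R(u))
The quantifier ∀p sits under an even number of negations (counting the antecedent side of each →), so it remains universal.

universal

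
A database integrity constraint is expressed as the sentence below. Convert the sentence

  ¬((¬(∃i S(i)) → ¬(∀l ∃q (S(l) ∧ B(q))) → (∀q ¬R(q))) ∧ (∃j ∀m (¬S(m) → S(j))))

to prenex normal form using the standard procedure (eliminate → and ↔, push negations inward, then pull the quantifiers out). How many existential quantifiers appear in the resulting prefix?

3

Rewrite implications/biconditionals: A → B as ¬A ∨ B.
  ¬((¬¬(∃i S(i)) ∨ ¬¬(∀l ∃q (S(l) ∧ B(q))) ∨ (∀q ¬R(q))) ∧ (∃j ∀m (¬¬S(m) ∨ S(j))))
Push ¬ through the quantifiers and connectives to reach negation normal form:
  (∀i ¬S(i)) ∧ (∃l ∀q (¬S(l) ∨ ¬B(q))) ∧ (∃q R(q)) ∨ (∀j ∃m (¬S(m) ∧ ¬S(j)))
Rename bound variables to avoid capture: q↦b.
  (∀i ¬S(i)) ∧ (∃l ∀q (¬S(l) ∨ ¬B(q))) ∧ (∃b R(b)) ∨ (∀j ∃m (¬S(m) ∧ ¬S(j)))
Finally move all quantifiers to the prefix:
  ∀i ∃l ∀q ∃b ∀j ∃m (¬S(i) ∧ (¬S(l) ∨ ¬B(q)) ∧ R(b) ∨ ¬S(m) ∧ ¬S(j))
The prefix is ∀i ∃l ∀q ∃b ∀j ∃m: 3 universal, 3 existential.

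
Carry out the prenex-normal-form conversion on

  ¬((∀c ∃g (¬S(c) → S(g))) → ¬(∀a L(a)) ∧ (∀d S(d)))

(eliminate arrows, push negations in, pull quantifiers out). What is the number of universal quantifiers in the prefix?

Eliminate → and ↔ using ¬ and ∨.
  ¬(¬(∀c ∃g (¬¬S(c) ∨ S(g))) ∨ ¬(∀a L(a)) ∧ (∀d S(d)))
Move each ¬ inward, flipping quantifiers it crosses:
  (∀c ∃g (S(c) ∨ S(g))) ∧ ((∀a L(a)) ∨ (∃d ¬S(d)))
Finally move all quantifiers to the prefix:
  ∀c ∃g ∀a ∃d ((S(c) ∨ S(g)) ∧ (L(a) ∨ ¬S(d)))
The prefix is ∀c ∃g ∀a ∃d: 2 universal, 2 existential.

2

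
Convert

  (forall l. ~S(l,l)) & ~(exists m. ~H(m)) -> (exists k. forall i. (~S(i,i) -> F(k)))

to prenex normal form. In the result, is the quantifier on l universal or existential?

First replace A → B with ¬A ∨ B.
  ~((forall l. ~S(l,l)) & ~(exists m. ~H(m))) | (exists k. forall i. (~~S(i,i) | F(k)))
Drive negations inward (¬∀x A ≡ ∃x ¬A, ¬∃x A ≡ ∀x ¬A, De Morgan for ∧/∨):
  (exists l. S(l,l)) | (exists m. ~H(m)) | (exists k. forall i. (S(i,i) | F(k)))
All bound variables are already distinct, so no renaming is needed.
Pull the quantifiers to the front (each side's bound variable is not free in the other side):
  exists l. exists m. exists k. forall i. (S(l,l) | ~H(m) | S(i,i) | F(k))
The quantifier forall l sits under an odd number of negations (counting the antecedent side of each →), so it flips to exists l.

existential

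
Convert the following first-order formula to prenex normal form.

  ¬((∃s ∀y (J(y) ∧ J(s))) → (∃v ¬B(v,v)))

∃s ∀y ∀v (J(y) ∧ J(s) ∧ B(v,v))

Eliminate → and ↔ using ¬ and ∨.
  ¬(¬(∃s ∀y (J(y) ∧ J(s))) ∨ (∃v ¬B(v,v)))
Drive negations inward (¬∀x A ≡ ∃x ¬A, ¬∃x A ≡ ∀x ¬A, De Morgan for ∧/∨):
  (∃s ∀y (J(y) ∧ J(s))) ∧ (∀v B(v,v))
Finally move all quantifiers to the prefix:
  ∃s ∀y ∀v (J(y) ∧ J(s) ∧ B(v,v))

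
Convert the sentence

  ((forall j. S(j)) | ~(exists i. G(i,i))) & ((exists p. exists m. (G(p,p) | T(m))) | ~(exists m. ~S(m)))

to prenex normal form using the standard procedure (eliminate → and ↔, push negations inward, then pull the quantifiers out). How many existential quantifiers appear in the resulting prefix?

2

Push ¬ through the quantifiers and connectives to reach negation normal form:
  ((forall j. S(j)) | (forall i. ~G(i,i))) & ((exists p. exists m. (G(p,p) | T(m))) | (forall m. S(m)))
Standardize variables apart so no two quantifiers bind the same name: m↦s.
  ((forall j. S(j)) | (forall i. ~G(i,i))) & ((exists p. exists m. (G(p,p) | T(m))) | (forall s. S(s)))
Extract every quantifier outward, since the variables are now distinct and don't occur free across branches:
  forall j. forall i. exists p. exists m. forall s. ((S(j) | ~G(i,i)) & (G(p,p) | T(m) | S(s)))
The prefix is forall j forall i exists p exists m forall s: 3 universal, 2 existential.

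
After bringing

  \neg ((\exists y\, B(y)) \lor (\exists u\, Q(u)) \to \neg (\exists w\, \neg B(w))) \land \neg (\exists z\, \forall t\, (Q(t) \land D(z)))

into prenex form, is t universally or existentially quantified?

Rewrite implications/biconditionals: A → B as ¬A ∨ B.
  \neg (\neg ((\exists y\, B(y)) \lor (\exists u\, Q(u))) \lor \neg (\exists w\, \neg B(w))) \land \neg (\exists z\, \forall t\, (Q(t) \land D(z)))
Push ¬ through the quantifiers and connectives to reach negation normal form:
  ((\exists y\, B(y)) \lor (\exists u\, Q(u))) \land (\exists w\, \neg B(w)) \land (\forall z\, \exists t\, (\neg Q(t) \lor \neg D(z)))
All bound variables are already distinct, so no renaming is needed.
Pull the quantifiers to the front (each side's bound variable is not free in the other side):
  \exists y\, \exists u\, \exists w\, \forall z\, \exists t\, ((B(y) \lor Q(u)) \land \neg B(w) \land (\neg Q(t) \lor \neg D(z)))
The quantifier \forall t sits under an odd number of negations (counting the antecedent side of each →), so it flips to \exists t.

existential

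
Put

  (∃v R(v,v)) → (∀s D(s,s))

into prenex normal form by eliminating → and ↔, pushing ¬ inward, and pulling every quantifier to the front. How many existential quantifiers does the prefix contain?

0

First replace A → B with ¬A ∨ B.
  ¬(∃v R(v,v)) ∨ (∀s D(s,s))
Drive negations inward (¬∀x A ≡ ∃x ¬A, ¬∃x A ≡ ∀x ¬A, De Morgan for ∧/∨):
  (∀v ¬R(v,v)) ∨ (∀s D(s,s))
Pull the quantifiers to the front (each side's bound variable is not free in the other side):
  ∀v ∀s (¬R(v,v) ∨ D(s,s))
The prefix is ∀v ∀s: 2 universal, 0 existential.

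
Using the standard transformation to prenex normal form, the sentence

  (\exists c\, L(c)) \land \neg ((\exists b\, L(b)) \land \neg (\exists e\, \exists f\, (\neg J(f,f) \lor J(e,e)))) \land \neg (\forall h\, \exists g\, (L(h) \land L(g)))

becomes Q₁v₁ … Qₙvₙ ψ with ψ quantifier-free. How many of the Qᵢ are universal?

2

Push ¬ through the quantifiers and connectives to reach negation normal form:
  (\exists c\, L(c)) \land ((\forall b\, \neg L(b)) \lor (\exists e\, \exists f\, (\neg J(f,f) \lor J(e,e)))) \land (\exists h\, \forall g\, (\neg L(h) \lor \neg L(g)))
All bound variables are already distinct, so no renaming is needed.
Pull the quantifiers to the front (each side's bound variable is not free in the other side):
  \exists c\, \forall b\, \exists e\, \exists f\, \exists h\, \forall g\, (L(c) \land (\neg L(b) \lor \neg J(f,f) \lor J(e,e)) \land (\neg L(h) \lor \neg L(g)))
The prefix is \exists c \forall b \exists e \exists f \exists h \forall g: 2 universal, 4 existential.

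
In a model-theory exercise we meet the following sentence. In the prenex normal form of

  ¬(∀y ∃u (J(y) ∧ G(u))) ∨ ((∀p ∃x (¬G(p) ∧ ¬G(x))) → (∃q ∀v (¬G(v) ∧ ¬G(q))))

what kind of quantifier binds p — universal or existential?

existential

First replace A → B with ¬A ∨ B.
  ¬(∀y ∃u (J(y) ∧ G(u))) ∨ ¬(∀p ∃x (¬G(p) ∧ ¬G(x))) ∨ (∃q ∀v (¬G(v) ∧ ¬G(q)))
Push ¬ through the quantifiers and connectives to reach negation normal form:
  (∃y ∀u (¬J(y) ∨ ¬G(u))) ∨ (∃p ∀x (G(p) ∨ G(x))) ∨ (∃q ∀v (¬G(v) ∧ ¬G(q)))
Finally move all quantifiers to the prefix:
  ∃y ∀u ∃p ∀x ∃q ∀v (¬J(y) ∨ ¬G(u) ∨ G(p) ∨ G(x) ∨ ¬G(v) ∧ ¬G(q))
The quantifier ∀p sits under an odd number of negations (counting the antecedent side of each →), so it flips to ∃p.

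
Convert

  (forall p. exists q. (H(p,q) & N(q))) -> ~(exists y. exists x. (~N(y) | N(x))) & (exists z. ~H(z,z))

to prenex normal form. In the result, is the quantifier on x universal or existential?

Eliminate → and ↔ using ¬ and ∨.
  ~(forall p. exists q. (H(p,q) & N(q))) | ~(exists y. exists x. (~N(y) | N(x))) & (exists z. ~H(z,z))
Drive negations inward (¬∀x A ≡ ∃x ¬A, ¬∃x A ≡ ∀x ¬A, De Morgan for ∧/∨):
  (exists p. forall q. (~H(p,q) | ~N(q))) | (forall y. forall x. (N(y) & ~N(x))) & (exists z. ~H(z,z))
Pull the quantifiers to the front (each side's bound variable is not free in the other side):
  exists p. forall q. forall y. forall x. exists z. (~H(p,q) | ~N(q) | N(y) & ~N(x) & ~H(z,z))
The quantifier exists x sits under an odd number of negations (counting the antecedent side of each →), so it flips to forall x.

universal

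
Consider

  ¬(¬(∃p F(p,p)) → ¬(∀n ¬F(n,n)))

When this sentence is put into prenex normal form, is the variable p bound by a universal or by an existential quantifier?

Rewrite implications/biconditionals: A → B as ¬A ∨ B.
  ¬(¬¬(∃p F(p,p)) ∨ ¬(∀n ¬F(n,n)))
Push ¬ through the quantifiers and connectives to reach negation normal form:
  (∀p ¬F(p,p)) ∧ (∀n ¬F(n,n))
All bound variables are already distinct, so no renaming is needed.
Finally move all quantifiers to the prefix:
  ∀p ∀n (¬F(p,p) ∧ ¬F(n,n))
The quantifier ∃p sits under an odd number of negations (counting the antecedent side of each →), so it flips to ∀p.

universal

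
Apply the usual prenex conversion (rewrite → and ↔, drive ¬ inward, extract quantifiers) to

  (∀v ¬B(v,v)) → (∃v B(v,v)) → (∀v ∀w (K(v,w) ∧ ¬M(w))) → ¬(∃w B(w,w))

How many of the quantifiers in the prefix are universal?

2

First replace A → B with ¬A ∨ B.
  ¬(∀v ¬B(v,v)) ∨ ¬(∃v B(v,v)) ∨ ¬(∀v ∀w (K(v,w) ∧ ¬M(w))) ∨ ¬(∃w B(w,w))
Push ¬ through the quantifiers and connectives to reach negation normal form:
  (∃v B(v,v)) ∨ (∀v ¬B(v,v)) ∨ (∃v ∃w (¬K(v,w) ∨ M(w))) ∨ (∀w ¬B(w,w))
Give each quantifier a distinct variable: v↦u1, v↦r, w↦s.
  (∃v B(v,v)) ∨ (∀u1 ¬B(u1,u1)) ∨ (∃r ∃w (¬K(r,w) ∨ M(w))) ∨ (∀s ¬B(s,s))
Pull the quantifiers to the front (each side's bound variable is not free in the other side):
  ∃v ∀u1 ∃r ∃w ∀s (B(v,v) ∨ ¬B(u1,u1) ∨ ¬K(r,w) ∨ M(w) ∨ ¬B(s,s))
The prefix is ∃v ∀u1 ∃r ∃w ∀s: 2 universal, 3 existential.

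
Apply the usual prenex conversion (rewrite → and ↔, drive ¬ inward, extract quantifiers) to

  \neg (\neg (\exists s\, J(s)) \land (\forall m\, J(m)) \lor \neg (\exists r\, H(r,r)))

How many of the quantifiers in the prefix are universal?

Move each ¬ inward, flipping quantifiers it crosses:
  ((\exists s\, J(s)) \lor (\exists m\, \neg J(m))) \land (\exists r\, H(r,r))
All bound variables are already distinct, so no renaming is needed.
Pull the quantifiers to the front (each side's bound variable is not free in the other side):
  \exists s\, \exists m\, \exists r\, ((J(s) \lor \neg J(m)) \land H(r,r))
The prefix is \exists s \exists m \exists r: 0 universal, 3 existential.

0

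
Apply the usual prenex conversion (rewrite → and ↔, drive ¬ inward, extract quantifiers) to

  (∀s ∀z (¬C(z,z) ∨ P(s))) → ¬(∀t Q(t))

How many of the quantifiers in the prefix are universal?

First replace A → B with ¬A ∨ B.
  ¬(∀s ∀z (¬C(z,z) ∨ P(s))) ∨ ¬(∀t Q(t))
Move each ¬ inward, flipping quantifiers it crosses:
  (∃s ∃z (C(z,z) ∧ ¬P(s))) ∨ (∃t ¬Q(t))
All bound variables are already distinct, so no renaming is needed.
Finally move all quantifiers to the prefix:
  ∃s ∃z ∃t (C(z,z) ∧ ¬P(s) ∨ ¬Q(t))
The prefix is ∃s ∃z ∃t: 0 universal, 3 existential.

0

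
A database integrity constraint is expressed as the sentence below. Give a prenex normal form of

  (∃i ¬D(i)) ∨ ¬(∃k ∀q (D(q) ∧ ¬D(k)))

Move each ¬ inward, flipping quantifiers it crosses:
  (∃i ¬D(i)) ∨ (∀k ∃q (¬D(q) ∨ D(k)))
All bound variables are already distinct, so no renaming is needed.
Extract every quantifier outward, since the variables are now distinct and don't occur free across branches:
  ∃i ∀k ∃q (¬D(i) ∨ ¬D(q) ∨ D(k))

∃i ∀k ∃q (¬D(i) ∨ ¬D(q) ∨ D(k))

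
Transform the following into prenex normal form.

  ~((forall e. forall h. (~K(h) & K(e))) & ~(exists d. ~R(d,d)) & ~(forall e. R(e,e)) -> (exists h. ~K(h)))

Eliminate → and ↔ using ¬ and ∨.
  ~(~((forall e. forall h. (~K(h) & K(e))) & ~(exists d. ~R(d,d)) & ~(forall e. R(e,e))) | (exists h. ~K(h)))
Push ¬ through the quantifiers and connectives to reach negation normal form:
  (forall e. forall h. (~K(h) & K(e))) & (forall d. R(d,d)) & (exists e. ~R(e,e)) & (forall h. K(h))
Rename bound variables to avoid capture: e↦b, h↦a.
  (forall e. forall h. (~K(h) & K(e))) & (forall d. R(d,d)) & (exists b. ~R(b,b)) & (forall a. K(a))
Finally move all quantifiers to the prefix:
  forall e. forall h. forall d. exists b. forall a. (~K(h) & K(e) & R(d,d) & ~R(b,b) & K(a))

forall e. forall h. forall d. exists b. forall a. (~K(h) & K(e) & R(d,d) & ~R(b,b) & K(a))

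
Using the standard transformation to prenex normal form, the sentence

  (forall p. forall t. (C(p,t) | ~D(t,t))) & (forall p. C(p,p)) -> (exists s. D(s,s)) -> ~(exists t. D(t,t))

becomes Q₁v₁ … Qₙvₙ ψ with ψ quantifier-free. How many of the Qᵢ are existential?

3

Eliminate → and ↔ using ¬ and ∨.
  ~((forall p. forall t. (C(p,t) | ~D(t,t))) & (forall p. C(p,p))) | ~(exists s. D(s,s)) | ~(exists t. D(t,t))
Drive negations inward (¬∀x A ≡ ∃x ¬A, ¬∃x A ≡ ∀x ¬A, De Morgan for ∧/∨):
  (exists p. exists t. (~C(p,t) & D(t,t))) | (exists p. ~C(p,p)) | (forall s. ~D(s,s)) | (forall t. ~D(t,t))
Rename bound variables to avoid capture: p↦y, t↦x1.
  (exists p. exists t. (~C(p,t) & D(t,t))) | (exists y. ~C(y,y)) | (forall s. ~D(s,s)) | (forall x1. ~D(x1,x1))
Pull the quantifiers to the front (each side's bound variable is not free in the other side):
  exists p. exists t. exists y. forall s. forall x1. (~C(p,t) & D(t,t) | ~C(y,y) | ~D(s,s) | ~D(x1,x1))
The prefix is exists p exists t exists y forall s forall x1: 2 universal, 3 existential.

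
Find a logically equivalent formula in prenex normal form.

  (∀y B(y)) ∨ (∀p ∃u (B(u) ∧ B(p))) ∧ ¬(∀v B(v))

∀y ∀p ∃u ∃v (B(y) ∨ B(u) ∧ B(p) ∧ ¬B(v))

Drive negations inward (¬∀x A ≡ ∃x ¬A, ¬∃x A ≡ ∀x ¬A, De Morgan for ∧/∨):
  (∀y B(y)) ∨ (∀p ∃u (B(u) ∧ B(p))) ∧ (∃v ¬B(v))
All bound variables are already distinct, so no renaming is needed.
Extract every quantifier outward, since the variables are now distinct and don't occur free across branches:
  ∀y ∀p ∃u ∃v (B(y) ∨ B(u) ∧ B(p) ∧ ¬B(v))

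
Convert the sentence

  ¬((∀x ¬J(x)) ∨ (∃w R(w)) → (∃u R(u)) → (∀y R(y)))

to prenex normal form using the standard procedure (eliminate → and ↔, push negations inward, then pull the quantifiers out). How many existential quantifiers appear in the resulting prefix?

Eliminate → and ↔ using ¬ and ∨.
  ¬(¬((∀x ¬J(x)) ∨ (∃w R(w))) ∨ ¬(∃u R(u)) ∨ (∀y R(y)))
Move each ¬ inward, flipping quantifiers it crosses:
  ((∀x ¬J(x)) ∨ (∃w R(w))) ∧ (∃u R(u)) ∧ (∃y ¬R(y))
All bound variables are already distinct, so no renaming is needed.
Pull the quantifiers to the front (each side's bound variable is not free in the other side):
  ∀x ∃w ∃u ∃y ((¬J(x) ∨ R(w)) ∧ R(u) ∧ ¬R(y))
The prefix is ∀x ∃w ∃u ∃y: 1 universal, 3 existential.

3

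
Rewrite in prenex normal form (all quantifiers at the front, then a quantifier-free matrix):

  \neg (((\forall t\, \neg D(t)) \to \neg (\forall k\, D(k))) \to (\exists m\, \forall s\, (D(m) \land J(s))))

Rewrite implications/biconditionals: A → B as ¬A ∨ B.
  \neg (\neg (\neg (\forall t\, \neg D(t)) \lor \neg (\forall k\, D(k))) \lor (\exists m\, \forall s\, (D(m) \land J(s))))
Drive negations inward (¬∀x A ≡ ∃x ¬A, ¬∃x A ≡ ∀x ¬A, De Morgan for ∧/∨):
  ((\exists t\, D(t)) \lor (\exists k\, \neg D(k))) \land (\forall m\, \exists s\, (\neg D(m) \lor \neg J(s)))
Extract every quantifier outward, since the variables are now distinct and don't occur free across branches:
  \exists t\, \exists k\, \forall m\, \exists s\, ((D(t) \lor \neg D(k)) \land (\neg D(m) \lor \neg J(s)))

\exists t\, \exists k\, \forall m\, \exists s\, ((D(t) \lor \neg D(k)) \land (\neg D(m) \lor \neg J(s)))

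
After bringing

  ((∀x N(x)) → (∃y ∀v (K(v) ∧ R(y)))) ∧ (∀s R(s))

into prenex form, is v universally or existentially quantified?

universal

Eliminate → and ↔ using ¬ and ∨.
  (¬(∀x N(x)) ∨ (∃y ∀v (K(v) ∧ R(y)))) ∧ (∀s R(s))
Push ¬ through the quantifiers and connectives to reach negation normal form:
  ((∃x ¬N(x)) ∨ (∃y ∀v (K(v) ∧ R(y)))) ∧ (∀s R(s))
Pull the quantifiers to the front (each side's bound variable is not free in the other side):
  ∃x ∃y ∀v ∀s ((¬N(x) ∨ K(v) ∧ R(y)) ∧ R(s))
The quantifier ∀v sits under an even number of negations (counting the antecedent side of each →), so it remains universal.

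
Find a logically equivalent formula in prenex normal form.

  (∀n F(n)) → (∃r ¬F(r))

∃n ∃r (¬F(n) ∨ ¬F(r))

Eliminate → and ↔ using ¬ and ∨.
  ¬(∀n F(n)) ∨ (∃r ¬F(r))
Push ¬ through the quantifiers and connectives to reach negation normal form:
  (∃n ¬F(n)) ∨ (∃r ¬F(r))
All bound variables are already distinct, so no renaming is needed.
Extract every quantifier outward, since the variables are now distinct and don't occur free across branches:
  ∃n ∃r (¬F(n) ∨ ¬F(r))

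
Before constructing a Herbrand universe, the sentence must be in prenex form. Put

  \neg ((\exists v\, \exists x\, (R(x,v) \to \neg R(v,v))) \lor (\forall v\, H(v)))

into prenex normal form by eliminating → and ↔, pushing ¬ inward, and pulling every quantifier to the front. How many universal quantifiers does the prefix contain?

First replace A → B with ¬A ∨ B.
  \neg ((\exists v\, \exists x\, (\neg R(x,v) \lor \neg R(v,v))) \lor (\forall v\, H(v)))
Move each ¬ inward, flipping quantifiers it crosses:
  (\forall v\, \forall x\, (R(x,v) \land R(v,v))) \land (\exists v\, \neg H(v))
Standardize variables apart so no two quantifiers bind the same name: v↦w1.
  (\forall v\, \forall x\, (R(x,v) \land R(v,v))) \land (\exists w1\, \neg H(w1))
Pull the quantifiers to the front (each side's bound variable is not free in the other side):
  \forall v\, \forall x\, \exists w1\, (R(x,v) \land R(v,v) \land \neg H(w1))
The prefix is \forall v \forall x \exists w1: 2 universal, 1 existential.

2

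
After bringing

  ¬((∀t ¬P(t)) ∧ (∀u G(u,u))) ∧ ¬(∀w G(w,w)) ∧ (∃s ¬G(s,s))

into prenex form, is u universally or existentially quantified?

Push ¬ through the quantifiers and connectives to reach negation normal form:
  ((∃t P(t)) ∨ (∃u ¬G(u,u))) ∧ (∃w ¬G(w,w)) ∧ (∃s ¬G(s,s))
All bound variables are already distinct, so no renaming is needed.
Pull the quantifiers to the front (each side's bound variable is not free in the other side):
  ∃t ∃u ∃w ∃s ((P(t) ∨ ¬G(u,u)) ∧ ¬G(w,w) ∧ ¬G(s,s))
The quantifier ∀u sits under an odd number of negations, so it flips to ∃u.

existential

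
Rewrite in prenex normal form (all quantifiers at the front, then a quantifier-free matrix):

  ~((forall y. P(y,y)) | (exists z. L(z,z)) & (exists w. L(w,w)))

exists y. forall z. forall w. (~P(y,y) & (~L(z,z) | ~L(w,w)))

Push ¬ through the quantifiers and connectives to reach negation normal form:
  (exists y. ~P(y,y)) & ((forall z. ~L(z,z)) | (forall w. ~L(w,w)))
All bound variables are already distinct, so no renaming is needed.
Finally move all quantifiers to the prefix:
  exists y. forall z. forall w. (~P(y,y) & (~L(z,z) | ~L(w,w)))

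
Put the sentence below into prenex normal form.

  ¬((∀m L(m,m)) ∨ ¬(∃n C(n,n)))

∃m ∃n (¬L(m,m) ∧ C(n,n))

Move each ¬ inward, flipping quantifiers it crosses:
  (∃m ¬L(m,m)) ∧ (∃n C(n,n))
All bound variables are already distinct, so no renaming is needed.
Pull the quantifiers to the front (each side's bound variable is not free in the other side):
  ∃m ∃n (¬L(m,m) ∧ C(n,n))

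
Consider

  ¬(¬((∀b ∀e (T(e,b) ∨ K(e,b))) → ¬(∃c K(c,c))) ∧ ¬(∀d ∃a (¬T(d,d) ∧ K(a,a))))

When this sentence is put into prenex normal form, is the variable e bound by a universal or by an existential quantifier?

existential

Rewrite implications/biconditionals: A → B as ¬A ∨ B.
  ¬(¬(¬(∀b ∀e (T(e,b) ∨ K(e,b))) ∨ ¬(∃c K(c,c))) ∧ ¬(∀d ∃a (¬T(d,d) ∧ K(a,a))))
Drive negations inward (¬∀x A ≡ ∃x ¬A, ¬∃x A ≡ ∀x ¬A, De Morgan for ∧/∨):
  (∃b ∃e (¬T(e,b) ∧ ¬K(e,b))) ∨ (∀c ¬K(c,c)) ∨ (∀d ∃a (¬T(d,d) ∧ K(a,a)))
All bound variables are already distinct, so no renaming is needed.
Extract every quantifier outward, since the variables are now distinct and don't occur free across branches:
  ∃b ∃e ∀c ∀d ∃a (¬T(e,b) ∧ ¬K(e,b) ∨ ¬K(c,c) ∨ ¬T(d,d) ∧ K(a,a))
The quantifier ∀e sits under an odd number of negations (counting the antecedent side of each →), so it flips to ∃e.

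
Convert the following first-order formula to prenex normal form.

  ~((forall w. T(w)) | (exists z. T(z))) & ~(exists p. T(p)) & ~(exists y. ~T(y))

Move each ¬ inward, flipping quantifiers it crosses:
  (exists w. ~T(w)) & (forall z. ~T(z)) & (forall p. ~T(p)) & (forall y. T(y))
Extract every quantifier outward, since the variables are now distinct and don't occur free across branches:
  exists w. forall z. forall p. forall y. (~T(w) & ~T(z) & ~T(p) & T(y))

exists w. forall z. forall p. forall y. (~T(w) & ~T(z) & ~T(p) & T(y))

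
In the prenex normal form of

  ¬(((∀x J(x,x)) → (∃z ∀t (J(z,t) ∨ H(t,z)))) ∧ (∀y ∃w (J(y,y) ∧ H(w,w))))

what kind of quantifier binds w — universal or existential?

universal

First replace A → B with ¬A ∨ B.
  ¬((¬(∀x J(x,x)) ∨ (∃z ∀t (J(z,t) ∨ H(t,z)))) ∧ (∀y ∃w (J(y,y) ∧ H(w,w))))
Push ¬ through the quantifiers and connectives to reach negation normal form:
  (∀x J(x,x)) ∧ (∀z ∃t (¬J(z,t) ∧ ¬H(t,z))) ∨ (∃y ∀w (¬J(y,y) ∨ ¬H(w,w)))
Extract every quantifier outward, since the variables are now distinct and don't occur free across branches:
  ∀x ∀z ∃t ∃y ∀w (J(x,x) ∧ ¬J(z,t) ∧ ¬H(t,z) ∨ ¬J(y,y) ∨ ¬H(w,w))
The quantifier ∃w sits under an odd number of negations (counting the antecedent side of each →), so it flips to ∀w.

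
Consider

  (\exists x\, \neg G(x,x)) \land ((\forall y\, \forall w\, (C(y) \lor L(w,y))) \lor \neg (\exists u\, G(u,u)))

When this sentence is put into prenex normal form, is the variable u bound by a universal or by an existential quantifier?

Drive negations inward (¬∀x A ≡ ∃x ¬A, ¬∃x A ≡ ∀x ¬A, De Morgan for ∧/∨):
  (\exists x\, \neg G(x,x)) \land ((\forall y\, \forall w\, (C(y) \lor L(w,y))) \lor (\forall u\, \neg G(u,u)))
All bound variables are already distinct, so no renaming is needed.
Finally move all quantifiers to the prefix:
  \exists x\, \forall y\, \forall w\, \forall u\, (\neg G(x,x) \land (C(y) \lor L(w,y) \lor \neg G(u,u)))
The quantifier \exists u sits under an odd number of negations, so it flips to \forall u.

universal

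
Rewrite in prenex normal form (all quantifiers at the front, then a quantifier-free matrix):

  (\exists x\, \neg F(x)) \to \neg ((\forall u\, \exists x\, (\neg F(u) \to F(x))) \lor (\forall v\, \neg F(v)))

\forall x\, \exists u\, \forall z1\, \exists v\, (F(x) \lor \neg F(u) \land \neg F(z1) \land F(v))

First replace A → B with ¬A ∨ B.
  \neg (\exists x\, \neg F(x)) \lor \neg ((\forall u\, \exists x\, (\neg \neg F(u) \lor F(x))) \lor (\forall v\, \neg F(v)))
Move each ¬ inward, flipping quantifiers it crosses:
  (\forall x\, F(x)) \lor (\exists u\, \forall x\, (\neg F(u) \land \neg F(x))) \land (\exists v\, F(v))
Rename bound variables to avoid capture: x↦z1.
  (\forall x\, F(x)) \lor (\exists u\, \forall z1\, (\neg F(u) \land \neg F(z1))) \land (\exists v\, F(v))
Finally move all quantifiers to the prefix:
  \forall x\, \exists u\, \forall z1\, \exists v\, (F(x) \lor \neg F(u) \land \neg F(z1) \land F(v))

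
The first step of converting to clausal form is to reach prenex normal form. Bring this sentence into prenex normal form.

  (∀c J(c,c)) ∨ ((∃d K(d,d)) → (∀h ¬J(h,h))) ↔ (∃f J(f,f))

∃c ∃d ∃h ∃f ∀q ∀a ∀p ∀v1 ((¬J(c,c) ∧ K(d,d) ∧ J(h,h) ∨ J(f,f)) ∧ (¬J(q,q) ∨ J(a,a) ∨ ¬K(p,p) ∨ ¬J(v1,v1)))

Eliminate → and ↔ using ¬ and ∨; A ↔ B as (¬A ∨ B) ∧ (¬B ∨ A).
  (¬((∀c J(c,c)) ∨ ¬(∃d K(d,d)) ∨ (∀h ¬J(h,h))) ∨ (∃f J(f,f))) ∧ (¬(∃f J(f,f)) ∨ (∀c J(c,c)) ∨ ¬(∃d K(d,d)) ∨ (∀h ¬J(h,h)))
Push ¬ through the quantifiers and connectives to reach negation normal form:
  ((∃c ¬J(c,c)) ∧ (∃d K(d,d)) ∧ (∃h J(h,h)) ∨ (∃f J(f,f))) ∧ ((∀f ¬J(f,f)) ∨ (∀c J(c,c)) ∨ (∀d ¬K(d,d)) ∨ (∀h ¬J(h,h)))
Rename bound variables to avoid capture: f↦q, c↦a, d↦p, h↦v1.
  ((∃c ¬J(c,c)) ∧ (∃d K(d,d)) ∧ (∃h J(h,h)) ∨ (∃f J(f,f))) ∧ ((∀q ¬J(q,q)) ∨ (∀a J(a,a)) ∨ (∀p ¬K(p,p)) ∨ (∀v1 ¬J(v1,v1)))
Pull the quantifiers to the front (each side's bound variable is not free in the other side):
  ∃c ∃d ∃h ∃f ∀q ∀a ∀p ∀v1 ((¬J(c,c) ∧ K(d,d) ∧ J(h,h) ∨ J(f,f)) ∧ (¬J(q,q) ∨ J(a,a) ∨ ¬K(p,p) ∨ ¬J(v1,v1)))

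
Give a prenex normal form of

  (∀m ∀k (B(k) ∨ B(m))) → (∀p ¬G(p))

Eliminate → and ↔ using ¬ and ∨.
  ¬(∀m ∀k (B(k) ∨ B(m))) ∨ (∀p ¬G(p))
Push ¬ through the quantifiers and connectives to reach negation normal form:
  (∃m ∃k (¬B(k) ∧ ¬B(m))) ∨ (∀p ¬G(p))
Extract every quantifier outward, since the variables are now distinct and don't occur free across branches:
  ∃m ∃k ∀p (¬B(k) ∧ ¬B(m) ∨ ¬G(p))

∃m ∃k ∀p (¬B(k) ∧ ¬B(m) ∨ ¬G(p))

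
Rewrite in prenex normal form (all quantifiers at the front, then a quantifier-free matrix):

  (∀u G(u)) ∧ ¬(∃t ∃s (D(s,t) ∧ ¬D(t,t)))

Drive negations inward (¬∀x A ≡ ∃x ¬A, ¬∃x A ≡ ∀x ¬A, De Morgan for ∧/∨):
  (∀u G(u)) ∧ (∀t ∀s (¬D(s,t) ∨ D(t,t)))
Finally move all quantifiers to the prefix:
  ∀u ∀t ∀s (G(u) ∧ (¬D(s,t) ∨ D(t,t)))

∀u ∀t ∀s (G(u) ∧ (¬D(s,t) ∨ D(t,t)))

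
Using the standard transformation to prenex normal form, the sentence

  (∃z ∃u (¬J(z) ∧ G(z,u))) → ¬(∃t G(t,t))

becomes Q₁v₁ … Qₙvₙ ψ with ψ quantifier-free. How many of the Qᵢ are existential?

Eliminate → and ↔ using ¬ and ∨.
  ¬(∃z ∃u (¬J(z) ∧ G(z,u))) ∨ ¬(∃t G(t,t))
Drive negations inward (¬∀x A ≡ ∃x ¬A, ¬∃x A ≡ ∀x ¬A, De Morgan for ∧/∨):
  (∀z ∀u (J(z) ∨ ¬G(z,u))) ∨ (∀t ¬G(t,t))
All bound variables are already distinct, so no renaming is needed.
Extract every quantifier outward, since the variables are now distinct and don't occur free across branches:
  ∀z ∀u ∀t (J(z) ∨ ¬G(z,u) ∨ ¬G(t,t))
The prefix is ∀z ∀u ∀t: 3 universal, 0 existential.

0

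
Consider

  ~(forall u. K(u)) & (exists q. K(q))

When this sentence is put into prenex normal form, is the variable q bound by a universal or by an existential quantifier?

existential

Push ¬ through the quantifiers and connectives to reach negation normal form:
  (exists u. ~K(u)) & (exists q. K(q))
All bound variables are already distinct, so no renaming is needed.
Finally move all quantifiers to the prefix:
  exists u. exists q. (~K(u) & K(q))
The quantifier exists q sits under an even number of negations, so it remains existential.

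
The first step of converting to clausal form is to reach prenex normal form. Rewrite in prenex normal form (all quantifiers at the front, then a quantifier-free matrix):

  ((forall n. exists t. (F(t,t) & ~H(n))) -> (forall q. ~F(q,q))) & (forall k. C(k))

exists n. forall t. forall q. forall k. ((~F(t,t) | H(n) | ~F(q,q)) & C(k))

Rewrite implications/biconditionals: A → B as ¬A ∨ B.
  (~(forall n. exists t. (F(t,t) & ~H(n))) | (forall q. ~F(q,q))) & (forall k. C(k))
Move each ¬ inward, flipping quantifiers it crosses:
  ((exists n. forall t. (~F(t,t) | H(n))) | (forall q. ~F(q,q))) & (forall k. C(k))
All bound variables are already distinct, so no renaming is needed.
Pull the quantifiers to the front (each side's bound variable is not free in the other side):
  exists n. forall t. forall q. forall k. ((~F(t,t) | H(n) | ~F(q,q)) & C(k))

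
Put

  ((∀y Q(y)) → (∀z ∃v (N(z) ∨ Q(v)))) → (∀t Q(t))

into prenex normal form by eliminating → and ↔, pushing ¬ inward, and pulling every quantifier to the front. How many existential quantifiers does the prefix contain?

1

Eliminate → and ↔ using ¬ and ∨.
  ¬(¬(∀y Q(y)) ∨ (∀z ∃v (N(z) ∨ Q(v)))) ∨ (∀t Q(t))
Drive negations inward (¬∀x A ≡ ∃x ¬A, ¬∃x A ≡ ∀x ¬A, De Morgan for ∧/∨):
  (∀y Q(y)) ∧ (∃z ∀v (¬N(z) ∧ ¬Q(v))) ∨ (∀t Q(t))
Finally move all quantifiers to the prefix:
  ∀y ∃z ∀v ∀t (Q(y) ∧ ¬N(z) ∧ ¬Q(v) ∨ Q(t))
The prefix is ∀y ∃z ∀v ∀t: 3 universal, 1 existential.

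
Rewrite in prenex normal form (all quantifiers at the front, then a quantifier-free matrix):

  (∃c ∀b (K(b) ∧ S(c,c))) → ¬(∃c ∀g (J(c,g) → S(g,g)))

Eliminate → and ↔ using ¬ and ∨.
  ¬(∃c ∀b (K(b) ∧ S(c,c))) ∨ ¬(∃c ∀g (¬J(c,g) ∨ S(g,g)))
Drive negations inward (¬∀x A ≡ ∃x ¬A, ¬∃x A ≡ ∀x ¬A, De Morgan for ∧/∨):
  (∀c ∃b (¬K(b) ∨ ¬S(c,c))) ∨ (∀c ∃g (J(c,g) ∧ ¬S(g,g)))
Rename bound variables to avoid capture: c↦y.
  (∀c ∃b (¬K(b) ∨ ¬S(c,c))) ∨ (∀y ∃g (J(y,g) ∧ ¬S(g,g)))
Pull the quantifiers to the front (each side's bound variable is not free in the other side):
  ∀c ∃b ∀y ∃g (¬K(b) ∨ ¬S(c,c) ∨ J(y,g) ∧ ¬S(g,g))

∀c ∃b ∀y ∃g (¬K(b) ∨ ¬S(c,c) ∨ J(y,g) ∧ ¬S(g,g))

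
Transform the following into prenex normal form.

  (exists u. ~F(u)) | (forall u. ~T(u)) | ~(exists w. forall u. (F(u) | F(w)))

Push ¬ through the quantifiers and connectives to reach negation normal form:
  (exists u. ~F(u)) | (forall u. ~T(u)) | (forall w. exists u. (~F(u) & ~F(w)))
Rename bound variables to avoid capture: u↦y1, u↦s.
  (exists u. ~F(u)) | (forall y1. ~T(y1)) | (forall w. exists s. (~F(s) & ~F(w)))
Extract every quantifier outward, since the variables are now distinct and don't occur free across branches:
  exists u. forall y1. forall w. exists s. (~F(u) | ~T(y1) | ~F(s) & ~F(w))

exists u. forall y1. forall w. exists s. (~F(u) | ~T(y1) | ~F(s) & ~F(w))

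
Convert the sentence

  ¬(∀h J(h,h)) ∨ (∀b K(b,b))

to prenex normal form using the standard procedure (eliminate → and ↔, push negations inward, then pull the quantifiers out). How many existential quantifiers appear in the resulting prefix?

Move each ¬ inward, flipping quantifiers it crosses:
  (∃h ¬J(h,h)) ∨ (∀b K(b,b))
All bound variables are already distinct, so no renaming is needed.
Pull the quantifiers to the front (each side's bound variable is not free in the other side):
  ∃h ∀b (¬J(h,h) ∨ K(b,b))
The prefix is ∃h ∀b: 1 universal, 1 existential.

1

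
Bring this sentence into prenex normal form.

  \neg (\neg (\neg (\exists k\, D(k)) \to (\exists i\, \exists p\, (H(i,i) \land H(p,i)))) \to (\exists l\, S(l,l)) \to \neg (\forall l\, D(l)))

\forall k\, \forall i\, \forall p\, \exists l\, \forall v1\, (\neg D(k) \land (\neg H(i,i) \lor \neg H(p,i)) \land S(l,l) \land D(v1))

First replace A → B with ¬A ∨ B.
  \neg (\neg \neg (\neg \neg (\exists k\, D(k)) \lor (\exists i\, \exists p\, (H(i,i) \land H(p,i)))) \lor \neg (\exists l\, S(l,l)) \lor \neg (\forall l\, D(l)))
Drive negations inward (¬∀x A ≡ ∃x ¬A, ¬∃x A ≡ ∀x ¬A, De Morgan for ∧/∨):
  (\forall k\, \neg D(k)) \land (\forall i\, \forall p\, (\neg H(i,i) \lor \neg H(p,i))) \land (\exists l\, S(l,l)) \land (\forall l\, D(l))
Rename bound variables to avoid capture: l↦v1.
  (\forall k\, \neg D(k)) \land (\forall i\, \forall p\, (\neg H(i,i) \lor \neg H(p,i))) \land (\exists l\, S(l,l)) \land (\forall v1\, D(v1))
Finally move all quantifiers to the prefix:
  \forall k\, \forall i\, \forall p\, \exists l\, \forall v1\, (\neg D(k) \land (\neg H(i,i) \lor \neg H(p,i)) \land S(l,l) \land D(v1))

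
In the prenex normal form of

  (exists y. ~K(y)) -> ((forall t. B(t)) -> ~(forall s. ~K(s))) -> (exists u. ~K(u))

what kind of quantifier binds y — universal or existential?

universal

First replace A → B with ¬A ∨ B.
  ~(exists y. ~K(y)) | ~(~(forall t. B(t)) | ~(forall s. ~K(s))) | (exists u. ~K(u))
Push ¬ through the quantifiers and connectives to reach negation normal form:
  (forall y. K(y)) | (forall t. B(t)) & (forall s. ~K(s)) | (exists u. ~K(u))
All bound variables are already distinct, so no renaming is needed.
Pull the quantifiers to the front (each side's bound variable is not free in the other side):
  forall y. forall t. forall s. exists u. (K(y) | B(t) & ~K(s) | ~K(u))
The quantifier exists y sits under an odd number of negations (counting the antecedent side of each →), so it flips to forall y.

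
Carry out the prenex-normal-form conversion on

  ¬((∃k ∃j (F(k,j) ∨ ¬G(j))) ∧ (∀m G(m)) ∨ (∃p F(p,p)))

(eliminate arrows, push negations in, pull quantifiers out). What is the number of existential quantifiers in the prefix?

1

Move each ¬ inward, flipping quantifiers it crosses:
  ((∀k ∀j (¬F(k,j) ∧ G(j))) ∨ (∃m ¬G(m))) ∧ (∀p ¬F(p,p))
Finally move all quantifiers to the prefix:
  ∀k ∀j ∃m ∀p ((¬F(k,j) ∧ G(j) ∨ ¬G(m)) ∧ ¬F(p,p))
The prefix is ∀k ∀j ∃m ∀p: 3 universal, 1 existential.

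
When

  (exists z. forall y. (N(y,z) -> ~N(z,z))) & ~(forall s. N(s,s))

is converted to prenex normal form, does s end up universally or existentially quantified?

Eliminate → and ↔ using ¬ and ∨.
  (exists z. forall y. (~N(y,z) | ~N(z,z))) & ~(forall s. N(s,s))
Push ¬ through the quantifiers and connectives to reach negation normal form:
  (exists z. forall y. (~N(y,z) | ~N(z,z))) & (exists s. ~N(s,s))
All bound variables are already distinct, so no renaming is needed.
Pull the quantifiers to the front (each side's bound variable is not free in the other side):
  exists z. forall y. exists s. ((~N(y,z) | ~N(z,z)) & ~N(s,s))
The quantifier forall s sits under an odd number of negations (counting the antecedent side of each →), so it flips to exists s.

existential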